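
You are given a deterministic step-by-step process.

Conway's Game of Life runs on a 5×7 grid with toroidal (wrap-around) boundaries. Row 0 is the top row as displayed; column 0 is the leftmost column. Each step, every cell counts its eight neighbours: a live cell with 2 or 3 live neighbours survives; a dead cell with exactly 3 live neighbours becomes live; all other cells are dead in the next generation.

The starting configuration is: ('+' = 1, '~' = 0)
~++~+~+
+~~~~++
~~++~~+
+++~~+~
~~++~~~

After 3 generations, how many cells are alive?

12

t=0: ~++~+~+
+~~~~++
~~++~~+
+++~~+~
~~++~~~
t=1: ~++~+~+
~~~~+~~
~~+++~~
+~~~+~+
~~~~+++
t=2: +~~~+~+
~+~~+~~
~~~~+~~
+~~~~~+
~+~~+~~
t=3: ++~++~~
+~~++~~
+~~~~+~
+~~~~+~
~+~~~~~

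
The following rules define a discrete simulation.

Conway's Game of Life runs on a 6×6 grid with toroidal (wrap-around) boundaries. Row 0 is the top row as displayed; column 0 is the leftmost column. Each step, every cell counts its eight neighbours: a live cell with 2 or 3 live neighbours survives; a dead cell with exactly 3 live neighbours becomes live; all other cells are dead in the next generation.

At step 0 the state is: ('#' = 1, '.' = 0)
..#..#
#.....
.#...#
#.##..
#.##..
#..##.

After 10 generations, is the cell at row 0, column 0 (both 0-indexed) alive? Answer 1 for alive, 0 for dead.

t=0: ..#..#
#.....
.#...#
#.##..
#.##..
#..##.
t=1: ##.###
##...#
.##..#
#..###
#.....
#...#.
t=2: ..##..
...#..
..##..
..###.
##.#..
...##.
t=3: ..#...
....#.
......
....#.
.#...#
.#..#.
t=4: ...#..
......
......
......
#...##
###...
t=5: .##...
......
......
.....#
#....#
#####.
t=6: #.....
......
......
#....#
..##..
...##.
t=7: ......
......
......
......
..##.#
..###.
t=8: ...#..
......
......
......
..#...
..#.#.
t=9: ...#..
......
......
......
...#..
..#...
t=10: ......
......
......
......
......
..##..

0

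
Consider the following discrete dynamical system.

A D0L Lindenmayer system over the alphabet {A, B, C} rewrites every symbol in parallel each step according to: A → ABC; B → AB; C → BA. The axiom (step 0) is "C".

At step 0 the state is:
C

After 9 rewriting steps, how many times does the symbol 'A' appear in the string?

gen 0: C
gen 1: BA
gen 2: ABABC
gen 3: ABCABABCABBA
gen 4: ABCABBAABCABABCABBAABCABABABC
gen 5: ABCABBAABCABABABCABCABBAABCABABCABBAABCABABABCABCABBAABCABABCABABCABBA
gen 6: ABCABBAABCABABABCABCABBAABCABABCABABCABBAABCABBAABCABABABC…ABCABBAABCABABABCABCABBAABCABABCABBAABCABABCABBAABCABABABC  (len 169)
gen 7: ABCABBAABCABABABCABCABBAABCABABCABABCABBAABCABBAABCABABABC…ABABCABCABBAABCABABCABBAABCABABABCABCABBAABCABABCABABCABBA  (len 408)
gen 8: ABCABBAABCABABABCABCABBAABCABABCABABCABBAABCABBAABCABABABC…ABCABBAABCABABABCABCABBAABCABABCABBAABCABABCABBAABCABABABC  (len 985)
gen 9: ABCABBAABCABABABCABCABBAABCABABCABABCABBAABCABBAABCABABABC…ABABCABCABBAABCABABCABBAABCABABABCABCABBAABCABABCABABCABBA  (len 2378)

985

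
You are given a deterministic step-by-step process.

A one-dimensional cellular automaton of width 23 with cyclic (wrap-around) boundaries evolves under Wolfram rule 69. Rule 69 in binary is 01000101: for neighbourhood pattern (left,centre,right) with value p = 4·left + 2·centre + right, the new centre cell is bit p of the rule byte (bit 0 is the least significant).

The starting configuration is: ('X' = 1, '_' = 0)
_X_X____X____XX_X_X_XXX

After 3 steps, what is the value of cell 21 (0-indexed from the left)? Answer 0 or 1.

k=0  _X_X____X____XX_X_X_XXX
k=1  _X_X_XX_X_XX__X_X_X___X
k=2  _X_X__X_X__X__X_X_X_X_X
k=3  _X_X__X_X__X__X_X_X_X_X

0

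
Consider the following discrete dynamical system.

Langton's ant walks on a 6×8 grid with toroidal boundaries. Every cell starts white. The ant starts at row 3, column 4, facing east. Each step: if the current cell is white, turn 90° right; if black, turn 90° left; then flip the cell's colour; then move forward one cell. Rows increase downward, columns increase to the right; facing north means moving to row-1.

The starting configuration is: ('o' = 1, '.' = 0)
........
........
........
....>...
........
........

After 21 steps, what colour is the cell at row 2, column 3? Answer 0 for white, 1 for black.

1

t=0: ........
........
........
....>...
........
........
t=1: ........
........
........
....o...
....v...
........
t=2: ........
........
........
....o...
...<o...
........
t=3: ........
........
........
...^o...
...oo...
........
t=4: ........
........
........
...o>...
...oo...
........
t=5: ........
........
....^...
...o....
...oo...
........
t=6: ........
........
....o>..
...o....
...oo...
........
t=7: ........
........
....oo..
...o.v..
...oo...
........
t=8: ........
........
....oo..
...o<o..
...oo...
........
t=9: ........
........
....^o..
...ooo..
...oo...
........
t=10: ........
........
...<.o..
...ooo..
...oo...
........
t=11: ........
...^....
...o.o..
...ooo..
...oo...
........
t=12: ........
...o>...
...o.o..
...ooo..
...oo...
........
t=13: ........
...oo...
...ovo..
...ooo..
...oo...
........
t=14: ........
...oo...
...<oo..
...ooo..
...oo...
........
t=15: ........
...oo...
....oo..
...voo..
...oo...
........
t=16: ........
...oo...
....oo..
....>o..
...oo...
........
t=17: ........
...oo...
....^o..
.....o..
...oo...
........
t=18: ........
...oo...
...<.o..
.....o..
...oo...
........
t=19: ........
...^o...
...o.o..
.....o..
...oo...
........
t=20: ........
..<.o...
...o.o..
.....o..
...oo...
........
t=21: ..^.....
..o.o...
...o.o..
.....o..
...oo...
........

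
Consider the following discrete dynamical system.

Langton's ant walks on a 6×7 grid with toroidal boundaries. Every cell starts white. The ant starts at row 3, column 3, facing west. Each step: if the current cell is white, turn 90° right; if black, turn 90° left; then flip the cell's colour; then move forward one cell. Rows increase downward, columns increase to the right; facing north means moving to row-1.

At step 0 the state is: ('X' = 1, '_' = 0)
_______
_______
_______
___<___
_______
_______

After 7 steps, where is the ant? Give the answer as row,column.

[0] _______
_______
_______
___<___
_______
_______
[1] _______
_______
___^___
___X___
_______
_______
[2] _______
_______
___X>__
___X___
_______
_______
[3] _______
_______
___XX__
___Xv__
_______
_______
[4] _______
_______
___XX__
___<X__
_______
_______
[5] _______
_______
___XX__
____X__
___v___
_______
[6] _______
_______
___XX__
____X__
__<X___
_______
[7] _______
_______
___XX__
__^_X__
__XX___
_______

3,2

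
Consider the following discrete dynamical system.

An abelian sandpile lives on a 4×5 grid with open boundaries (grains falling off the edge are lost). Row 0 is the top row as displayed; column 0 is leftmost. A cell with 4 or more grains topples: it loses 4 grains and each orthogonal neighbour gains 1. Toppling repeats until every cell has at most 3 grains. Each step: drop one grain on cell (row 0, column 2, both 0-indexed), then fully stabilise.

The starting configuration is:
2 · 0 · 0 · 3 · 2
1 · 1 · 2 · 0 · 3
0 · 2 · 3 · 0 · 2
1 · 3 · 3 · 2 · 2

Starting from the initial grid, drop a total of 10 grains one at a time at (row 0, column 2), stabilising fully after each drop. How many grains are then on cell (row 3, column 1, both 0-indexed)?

1

t=0: 2 · 0 · 0 · 3 · 2
1 · 1 · 2 · 0 · 3
0 · 2 · 3 · 0 · 2
1 · 3 · 3 · 2 · 2
t=1: 2 · 0 · 1 · 3 · 2
1 · 1 · 2 · 0 · 3
0 · 2 · 3 · 0 · 2
1 · 3 · 3 · 2 · 2
t=2: 2 · 0 · 2 · 3 · 2
1 · 1 · 2 · 0 · 3
0 · 2 · 3 · 0 · 2
1 · 3 · 3 · 2 · 2
t=3: 2 · 0 · 3 · 3 · 2
1 · 1 · 2 · 0 · 3
0 · 2 · 3 · 0 · 2
1 · 3 · 3 · 2 · 2
t=4: 2 · 1 · 1 · 0 · 3
1 · 1 · 3 · 1 · 3
0 · 2 · 3 · 0 · 2
1 · 3 · 3 · 2 · 2
t=5: 2 · 1 · 2 · 0 · 3
1 · 1 · 3 · 1 · 3
0 · 2 · 3 · 0 · 2
1 · 3 · 3 · 2 · 2
t=6: 2 · 1 · 3 · 0 · 3
1 · 1 · 3 · 1 · 3
0 · 2 · 3 · 0 · 2
1 · 3 · 3 · 2 · 2
t=7: 2 · 2 · 1 · 1 · 3
1 · 3 · 1 · 2 · 3
1 · 0 · 2 · 1 · 2
2 · 1 · 1 · 3 · 2
t=8: 2 · 2 · 2 · 1 · 3
1 · 3 · 1 · 2 · 3
1 · 0 · 2 · 1 · 2
2 · 1 · 1 · 3 · 2
t=9: 2 · 2 · 3 · 1 · 3
1 · 3 · 1 · 2 · 3
1 · 0 · 2 · 1 · 2
2 · 1 · 1 · 3 · 2
t=10: 2 · 3 · 0 · 2 · 3
1 · 3 · 2 · 2 · 3
1 · 0 · 2 · 1 · 2
2 · 1 · 1 · 3 · 2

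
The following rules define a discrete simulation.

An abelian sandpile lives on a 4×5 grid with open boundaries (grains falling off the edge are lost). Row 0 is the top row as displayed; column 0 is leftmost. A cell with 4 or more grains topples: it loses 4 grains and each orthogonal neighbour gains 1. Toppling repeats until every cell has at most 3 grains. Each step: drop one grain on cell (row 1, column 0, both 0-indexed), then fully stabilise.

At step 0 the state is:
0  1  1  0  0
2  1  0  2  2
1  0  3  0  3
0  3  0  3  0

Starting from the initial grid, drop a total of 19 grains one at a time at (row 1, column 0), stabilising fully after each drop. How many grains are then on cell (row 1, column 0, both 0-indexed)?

0

step 0: 0  1  1  0  0
2  1  0  2  2
1  0  3  0  3
0  3  0  3  0
step 1: 0  1  1  0  0
3  1  0  2  2
1  0  3  0  3
0  3  0  3  0
step 2: 1  1  1  0  0
0  2  0  2  2
2  0  3  0  3
0  3  0  3  0
step 3: 1  1  1  0  0
1  2  0  2  2
2  0  3  0  3
0  3  0  3  0
step 4: 1  1  1  0  0
2  2  0  2  2
2  0  3  0  3
0  3  0  3  0
step 5: 1  1  1  0  0
3  2  0  2  2
2  0  3  0  3
0  3  0  3  0
step 6: 2  1  1  0  0
0  3  0  2  2
3  0  3  0  3
0  3  0  3  0
step 7: 2  1  1  0  0
1  3  0  2  2
3  0  3  0  3
0  3  0  3  0
step 8: 2  1  1  0  0
2  3  0  2  2
3  0  3  0  3
0  3  0  3  0
step 9: 2  1  1  0  0
3  3  0  2  2
3  0  3  0  3
0  3  0  3  0
step 10: 3  2  1  0  0
2  0  1  2  2
0  2  3  0  3
1  3  0  3  0
step 11: 3  2  1  0  0
3  0  1  2  2
0  2  3  0  3
1  3  0  3  0
step 12: 0  3  1  0  0
1  1  1  2  2
1  2  3  0  3
1  3  0  3  0
step 13: 0  3  1  0  0
2  1  1  2  2
1  2  3  0  3
1  3  0  3  0
step 14: 0  3  1  0  0
3  1  1  2  2
1  2  3  0  3
1  3  0  3  0
step 15: 1  3  1  0  0
0  2  1  2  2
2  2  3  0  3
1  3  0  3  0
step 16: 1  3  1  0  0
1  2  1  2  2
2  2  3  0  3
1  3  0  3  0
step 17: 1  3  1  0  0
2  2  1  2  2
2  2  3  0  3
1  3  0  3  0
step 18: 1  3  1  0  0
3  2  1  2  2
2  2  3  0  3
1  3  0  3  0
step 19: 2  3  1  0  0
0  3  1  2  2
3  2  3  0  3
1  3  0  3  0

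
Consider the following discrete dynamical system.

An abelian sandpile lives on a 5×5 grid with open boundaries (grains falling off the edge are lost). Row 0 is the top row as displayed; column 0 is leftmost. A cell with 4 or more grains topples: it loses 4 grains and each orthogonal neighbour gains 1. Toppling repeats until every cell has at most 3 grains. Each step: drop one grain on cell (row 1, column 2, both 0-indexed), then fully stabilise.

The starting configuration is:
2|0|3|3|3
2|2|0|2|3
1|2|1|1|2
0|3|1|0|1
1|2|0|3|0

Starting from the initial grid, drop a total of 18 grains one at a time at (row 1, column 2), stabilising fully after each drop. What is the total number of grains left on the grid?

0) 2|0|3|3|3
2|2|0|2|3
1|2|1|1|2
0|3|1|0|1
1|2|0|3|0
1) 2|0|3|3|3
2|2|1|2|3
1|2|1|1|2
0|3|1|0|1
1|2|0|3|0
2) 2|0|3|3|3
2|2|2|2|3
1|2|1|1|2
0|3|1|0|1
1|2|0|3|0
3) 2|0|3|3|3
2|2|3|2|3
1|2|1|1|2
0|3|1|0|1
1|2|0|3|0
4) 2|1|1|2|1
2|3|2|1|1
1|2|2|2|3
0|3|1|0|1
1|2|0|3|0
5) 2|1|1|2|1
2|3|3|1|1
1|2|2|2|3
0|3|1|0|1
1|2|0|3|0
6) 2|2|2|2|1
3|0|1|2|1
1|3|3|2|3
0|3|1|0|1
1|2|0|3|0
7) 2|2|2|2|1
3|0|2|2|1
1|3|3|2|3
0|3|1|0|1
1|2|0|3|0
8) 2|2|2|2|1
3|0|3|2|1
1|3|3|2|3
0|3|1|0|1
1|2|0|3|0
9) 2|2|3|2|1
3|2|1|3|1
2|1|1|3|3
1|0|3|0|1
1|3|0|3|0
10) 2|2|3|2|1
3|2|2|3|1
2|1|1|3|3
1|0|3|0|1
1|3|0|3|0
11) 2|2|3|2|1
3|2|3|3|1
2|1|1|3|3
1|0|3|0|1
1|3|0|3|0
12) 2|3|1|0|2
3|3|2|2|3
2|1|3|1|0
1|0|3|1|2
1|3|0|3|0
13) 2|3|1|0|2
3|3|3|2|3
2|1|3|1|0
1|0|3|1|2
1|3|0|3|0
14) 0|1|3|0|2
1|2|2|3|3
3|3|1|2|0
1|1|0|2|2
1|3|1|3|0
15) 0|1|3|0|2
1|2|3|3|3
3|3|1|2|0
1|1|0|2|2
1|3|1|3|0
16) 0|2|0|2|3
1|3|2|1|0
3|3|2|3|1
1|1|0|2|2
1|3|1|3|0
17) 0|2|0|2|3
1|3|3|1|0
3|3|2|3|1
1|1|0|2|2
1|3|1|3|0
18) 0|3|1|2|3
3|1|2|3|0
0|2|1|0|2
2|2|1|3|2
1|3|1|3|0

41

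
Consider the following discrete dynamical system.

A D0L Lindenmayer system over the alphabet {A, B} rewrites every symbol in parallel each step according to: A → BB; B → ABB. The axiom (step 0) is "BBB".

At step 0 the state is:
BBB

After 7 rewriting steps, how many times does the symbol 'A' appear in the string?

984

t=0: BBB
t=1: ABBABBABB
t=2: BBABBABBBBABBABBBBABBABB
t=3: ABBABBBBABBABBBBABBABBABBABBBBABBABBBBABBABBABBABBBBABBABBBBABBABB
t=4: BBABBABBBBABBABBABBABBBBABBABBBBABBABBABBABBBBABBABBBBABBA…ABBABBBBABBABBABBABBBBABBABBBBABBABBABBABBBBABBABBBBABBABB  (len 180)
t=5: ABBABBBBABBABBBBABBABBABBABBBBABBABBBBABBABBBBABBABBBBABBA…ABBABBBBABBABBABBABBBBABBABBBBABBABBABBABBBBABBABBBBABBABB  (len 492)
t=6: BBABBABBBBABBABBABBABBBBABBABBBBABBABBABBABBBBABBABBBBABBA…ABBABBBBABBABBABBABBBBABBABBBBABBABBABBABBBBABBABBBBABBABB  (len 1344)
t=7: ABBABBBBABBABBBBABBABBABBABBBBABBABBBBABBABBBBABBABBBBABBA…ABBABBBBABBABBABBABBBBABBABBBBABBABBABBABBBBABBABBBBABBABB  (len 3672)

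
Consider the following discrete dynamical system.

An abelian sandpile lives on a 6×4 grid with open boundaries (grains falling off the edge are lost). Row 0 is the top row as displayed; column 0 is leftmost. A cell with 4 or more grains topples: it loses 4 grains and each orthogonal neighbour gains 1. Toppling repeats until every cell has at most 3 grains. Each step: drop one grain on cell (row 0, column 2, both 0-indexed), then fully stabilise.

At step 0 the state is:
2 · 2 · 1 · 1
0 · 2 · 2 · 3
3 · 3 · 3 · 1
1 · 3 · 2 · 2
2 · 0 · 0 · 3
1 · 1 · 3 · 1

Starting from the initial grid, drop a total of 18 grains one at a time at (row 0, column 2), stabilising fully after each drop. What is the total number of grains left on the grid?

44

k=0  2 · 2 · 1 · 1
0 · 2 · 2 · 3
3 · 3 · 3 · 1
1 · 3 · 2 · 2
2 · 0 · 0 · 3
1 · 1 · 3 · 1
k=1  2 · 2 · 2 · 1
0 · 2 · 2 · 3
3 · 3 · 3 · 1
1 · 3 · 2 · 2
2 · 0 · 0 · 3
1 · 1 · 3 · 1
k=2  2 · 2 · 3 · 1
0 · 2 · 2 · 3
3 · 3 · 3 · 1
1 · 3 · 2 · 2
2 · 0 · 0 · 3
1 · 1 · 3 · 1
k=3  2 · 3 · 0 · 2
0 · 2 · 3 · 3
3 · 3 · 3 · 1
1 · 3 · 2 · 2
2 · 0 · 0 · 3
1 · 1 · 3 · 1
k=4  2 · 3 · 1 · 2
0 · 2 · 3 · 3
3 · 3 · 3 · 1
1 · 3 · 2 · 2
2 · 0 · 0 · 3
1 · 1 · 3 · 1
k=5  2 · 3 · 2 · 2
0 · 2 · 3 · 3
3 · 3 · 3 · 1
1 · 3 · 2 · 2
2 · 0 · 0 · 3
1 · 1 · 3 · 1
k=6  2 · 3 · 3 · 2
0 · 2 · 3 · 3
3 · 3 · 3 · 1
1 · 3 · 2 · 2
2 · 0 · 0 · 3
1 · 1 · 3 · 1
k=7  3 · 1 · 3 · 0
2 · 1 · 3 · 1
0 · 3 · 2 · 3
3 · 1 · 0 · 3
2 · 1 · 1 · 3
1 · 1 · 3 · 1
k=8  3 · 2 · 1 · 1
2 · 2 · 0 · 2
0 · 3 · 3 · 3
3 · 1 · 0 · 3
2 · 1 · 1 · 3
1 · 1 · 3 · 1
k=9  3 · 2 · 2 · 1
2 · 2 · 0 · 2
0 · 3 · 3 · 3
3 · 1 · 0 · 3
2 · 1 · 1 · 3
1 · 1 · 3 · 1
k=10  3 · 2 · 3 · 1
2 · 2 · 0 · 2
0 · 3 · 3 · 3
3 · 1 · 0 · 3
2 · 1 · 1 · 3
1 · 1 · 3 · 1
k=11  3 · 3 · 0 · 2
2 · 2 · 1 · 2
0 · 3 · 3 · 3
3 · 1 · 0 · 3
2 · 1 · 1 · 3
1 · 1 · 3 · 1
k=12  3 · 3 · 1 · 2
2 · 2 · 1 · 2
0 · 3 · 3 · 3
3 · 1 · 0 · 3
2 · 1 · 1 · 3
1 · 1 · 3 · 1
k=13  3 · 3 · 2 · 2
2 · 2 · 1 · 2
0 · 3 · 3 · 3
3 · 1 · 0 · 3
2 · 1 · 1 · 3
1 · 1 · 3 · 1
k=14  3 · 3 · 3 · 2
2 · 2 · 1 · 2
0 · 3 · 3 · 3
3 · 1 · 0 · 3
2 · 1 · 1 · 3
1 · 1 · 3 · 1
k=15  0 · 1 · 1 · 3
3 · 3 · 2 · 2
0 · 3 · 3 · 3
3 · 1 · 0 · 3
2 · 1 · 1 · 3
1 · 1 · 3 · 1
k=16  0 · 1 · 2 · 3
3 · 3 · 2 · 2
0 · 3 · 3 · 3
3 · 1 · 0 · 3
2 · 1 · 1 · 3
1 · 1 · 3 · 1
k=17  0 · 1 · 3 · 3
3 · 3 · 2 · 2
0 · 3 · 3 · 3
3 · 1 · 0 · 3
2 · 1 · 1 · 3
1 · 1 · 3 · 1
k=18  0 · 2 · 1 · 0
3 · 3 · 3 · 3
0 · 3 · 3 · 3
3 · 1 · 0 · 3
2 · 1 · 1 · 3
1 · 1 · 3 · 1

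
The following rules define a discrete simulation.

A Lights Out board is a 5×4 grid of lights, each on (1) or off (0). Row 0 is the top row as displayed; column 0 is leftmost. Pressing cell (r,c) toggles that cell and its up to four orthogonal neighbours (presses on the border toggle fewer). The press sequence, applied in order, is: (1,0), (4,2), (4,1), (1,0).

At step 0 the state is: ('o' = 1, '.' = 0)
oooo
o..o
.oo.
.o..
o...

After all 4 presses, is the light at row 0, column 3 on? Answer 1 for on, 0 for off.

step 0: oooo
o..o
.oo.
.o..
o...
step 1: .ooo
.o.o
ooo.
.o..
o...
step 2: .ooo
.o.o
ooo.
.oo.
oooo
step 3: .ooo
.o.o
ooo.
..o.
...o
step 4: oooo
o..o
.oo.
..o.
...o

1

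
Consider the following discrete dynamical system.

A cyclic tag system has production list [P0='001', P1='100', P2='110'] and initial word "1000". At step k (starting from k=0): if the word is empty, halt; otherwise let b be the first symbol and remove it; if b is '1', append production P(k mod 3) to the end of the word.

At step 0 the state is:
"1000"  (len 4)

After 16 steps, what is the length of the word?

3

[0] "1000"  (len 4)
[1] "000001"  (len 6)
[2] "00001"  (len 5)
[3] "0001"  (len 4)
[4] "001"  (len 3)
[5] "01"  (len 2)
[6] "1"  (len 1)
[7] "001"  (len 3)
[8] "01"  (len 2)
[9] "1"  (len 1)
[10] "001"  (len 3)
[11] "01"  (len 2)
[12] "1"  (len 1)
[13] "001"  (len 3)
[14] "01"  (len 2)
[15] "1"  (len 1)
[16] "001"  (len 3)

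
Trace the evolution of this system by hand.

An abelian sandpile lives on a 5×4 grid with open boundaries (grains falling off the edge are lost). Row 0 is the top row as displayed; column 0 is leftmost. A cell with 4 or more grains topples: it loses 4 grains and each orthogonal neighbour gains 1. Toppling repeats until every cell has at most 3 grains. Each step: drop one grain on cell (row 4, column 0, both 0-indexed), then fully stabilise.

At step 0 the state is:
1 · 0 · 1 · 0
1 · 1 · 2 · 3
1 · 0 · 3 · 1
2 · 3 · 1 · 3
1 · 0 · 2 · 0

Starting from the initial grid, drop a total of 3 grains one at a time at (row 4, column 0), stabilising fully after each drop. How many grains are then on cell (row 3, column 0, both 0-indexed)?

0) 1 · 0 · 1 · 0
1 · 1 · 2 · 3
1 · 0 · 3 · 1
2 · 3 · 1 · 3
1 · 0 · 2 · 0
1) 1 · 0 · 1 · 0
1 · 1 · 2 · 3
1 · 0 · 3 · 1
2 · 3 · 1 · 3
2 · 0 · 2 · 0
2) 1 · 0 · 1 · 0
1 · 1 · 2 · 3
1 · 0 · 3 · 1
2 · 3 · 1 · 3
3 · 0 · 2 · 0
3) 1 · 0 · 1 · 0
1 · 1 · 2 · 3
1 · 0 · 3 · 1
3 · 3 · 1 · 3
0 · 1 · 2 · 0

3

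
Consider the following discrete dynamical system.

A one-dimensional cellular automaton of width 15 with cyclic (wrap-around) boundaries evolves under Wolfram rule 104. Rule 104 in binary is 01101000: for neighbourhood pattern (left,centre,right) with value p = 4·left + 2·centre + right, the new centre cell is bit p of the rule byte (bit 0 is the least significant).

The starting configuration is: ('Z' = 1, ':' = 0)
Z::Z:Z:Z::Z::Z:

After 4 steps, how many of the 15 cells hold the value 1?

t=0: Z::Z:Z:Z::Z::Z:
t=1: ::::Z:Z:::::::Z
t=2: :::::Z:::::::::
t=3: :::::::::::::::
t=4: :::::::::::::::

0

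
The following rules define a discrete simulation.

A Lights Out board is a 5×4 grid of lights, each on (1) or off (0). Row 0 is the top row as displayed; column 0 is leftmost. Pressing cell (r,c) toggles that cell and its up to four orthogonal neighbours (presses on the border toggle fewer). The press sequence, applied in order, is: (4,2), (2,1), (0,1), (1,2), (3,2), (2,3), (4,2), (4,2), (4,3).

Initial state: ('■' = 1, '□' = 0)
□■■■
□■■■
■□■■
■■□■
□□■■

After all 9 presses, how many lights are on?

10

0) □■■■
□■■■
■□■■
■■□■
□□■■
1) □■■■
□■■■
■□■■
■■■■
□■□□
2) □■■■
□□■■
□■□■
■□■■
□■□□
3) ■□□■
□■■■
□■□■
■□■■
□■□□
4) ■□■■
□□□□
□■■■
■□■■
□■□□
5) ■□■■
□□□□
□■□■
■■□□
□■■□
6) ■□■■
□□□■
□■■□
■■□■
□■■□
7) ■□■■
□□□■
□■■□
■■■■
□□□■
8) ■□■■
□□□■
□■■□
■■□■
□■■□
9) ■□■■
□□□■
□■■□
■■□□
□■□■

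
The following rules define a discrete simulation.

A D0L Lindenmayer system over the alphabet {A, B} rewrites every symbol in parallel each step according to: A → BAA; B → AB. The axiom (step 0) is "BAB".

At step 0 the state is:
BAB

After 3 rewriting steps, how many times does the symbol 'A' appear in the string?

29

gen 0: BAB
gen 1: ABBAAAB
gen 2: BAAABABBAABAABAAAB
gen 3: ABBAABAABAAABBAAABABBAABAAABBAABAAABBAABAABAAAB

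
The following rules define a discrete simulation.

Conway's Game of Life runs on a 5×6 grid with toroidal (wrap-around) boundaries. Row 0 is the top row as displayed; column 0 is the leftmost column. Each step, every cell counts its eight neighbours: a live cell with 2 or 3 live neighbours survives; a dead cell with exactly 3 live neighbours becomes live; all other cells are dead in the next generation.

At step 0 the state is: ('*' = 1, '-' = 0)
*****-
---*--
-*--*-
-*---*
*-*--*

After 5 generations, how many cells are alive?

14

gen 0: *****-
---*--
-*--*-
-*---*
*-*--*
gen 1: *---*-
*----*
*-*-*-
-**-**
------
gen 2: *-----
*--**-
--*-*-
***-**
**-**-
gen 3: *-*---
-*-**-
--*---
------
---**-
gen 4: -**--*
-*-*--
--**--
---*--
---*--
gen 5: **-**-
**-**-
---**-
---**-
---**-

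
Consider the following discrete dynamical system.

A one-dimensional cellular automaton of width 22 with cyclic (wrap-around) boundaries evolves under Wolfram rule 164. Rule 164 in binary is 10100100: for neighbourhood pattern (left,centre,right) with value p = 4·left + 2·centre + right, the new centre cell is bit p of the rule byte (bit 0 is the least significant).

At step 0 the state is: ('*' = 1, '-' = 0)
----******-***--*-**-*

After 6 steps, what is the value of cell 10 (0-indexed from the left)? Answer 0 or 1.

k=0  ----******-***--*-**-*
k=1  -----****-*-*---**--**
k=2  ------**-****---------
k=3  --------*-**----------
k=4  --------**------------
k=5  ----------------------
k=6  ----------------------

0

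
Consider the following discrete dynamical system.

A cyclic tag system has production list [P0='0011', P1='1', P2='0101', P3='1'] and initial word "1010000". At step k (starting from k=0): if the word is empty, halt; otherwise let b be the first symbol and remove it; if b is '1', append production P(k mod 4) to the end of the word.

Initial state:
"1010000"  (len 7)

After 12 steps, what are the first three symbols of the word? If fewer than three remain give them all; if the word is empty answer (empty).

t=0: "1010000"  (len 7)
t=1: "0100000011"  (len 10)
t=2: "100000011"  (len 9)
t=3: "000000110101"  (len 12)
t=4: "00000110101"  (len 11)
t=5: "0000110101"  (len 10)
t=6: "000110101"  (len 9)
t=7: "00110101"  (len 8)
t=8: "0110101"  (len 7)
t=9: "110101"  (len 6)
t=10: "101011"  (len 6)
t=11: "010110101"  (len 9)
t=12: "10110101"  (len 8)

101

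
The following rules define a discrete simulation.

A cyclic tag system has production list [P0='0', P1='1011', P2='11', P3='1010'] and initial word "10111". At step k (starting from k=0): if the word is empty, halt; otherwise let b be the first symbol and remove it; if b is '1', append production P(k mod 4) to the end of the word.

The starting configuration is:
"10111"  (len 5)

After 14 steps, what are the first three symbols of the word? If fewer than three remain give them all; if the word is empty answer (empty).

110

gen 0: "10111"  (len 5)
gen 1: "01110"  (len 5)
gen 2: "1110"  (len 4)
gen 3: "11011"  (len 5)
gen 4: "10111010"  (len 8)
gen 5: "01110100"  (len 8)
gen 6: "1110100"  (len 7)
gen 7: "11010011"  (len 8)
gen 8: "10100111010"  (len 11)
gen 9: "01001110100"  (len 11)
gen 10: "1001110100"  (len 10)
gen 11: "00111010011"  (len 11)
gen 12: "0111010011"  (len 10)
gen 13: "111010011"  (len 9)
gen 14: "110100111011"  (len 12)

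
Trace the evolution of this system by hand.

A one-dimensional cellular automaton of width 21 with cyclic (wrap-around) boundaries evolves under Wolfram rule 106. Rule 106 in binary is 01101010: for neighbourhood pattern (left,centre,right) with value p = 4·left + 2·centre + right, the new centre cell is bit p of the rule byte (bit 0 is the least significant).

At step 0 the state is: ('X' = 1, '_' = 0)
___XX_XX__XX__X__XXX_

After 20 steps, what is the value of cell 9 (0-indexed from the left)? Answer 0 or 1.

[0] ___XX_XX__XX__X__XXX_
[1] __XXXXXX_XXX_X__XX_X_
[2] _XX____XXX_XX__XXXX__
[3] XXX___XX_XXXX_XX__X__
[4] X_X__XXXXX__XXXX_X__X
[5] XX__XX___X_XX__XX__XX
[6] _X_XXX__X_XXX_XXX_XX_
[7] X_XX_X_X_XX_XXX_XXXX_
[8] _XXXX_X_XXXXX_XXX__XX
[9] XX__XX_XX___XXX_X_XXX
[10] _X_XXXXXX__XX_XX_XX__
[11] X_XX____X_XXXXXXXXX__
[12] _XXX___X_XX_______X_X
[13] XX_X__X_XXX______X_X_
[14] XXX__X_XX_X_____X_X_X
[15] __X_X_XXXX_____X_X_XX
[16] _X_X_XX__X____X_X_XXX
[17] X_X_XXX_X____X_X_XX_X
[18] XX_XX_XX____X_X_XXXXX
[19] _XXXXXXX___X_X_XX____
[20] XX_____X__X_X_XXX____

0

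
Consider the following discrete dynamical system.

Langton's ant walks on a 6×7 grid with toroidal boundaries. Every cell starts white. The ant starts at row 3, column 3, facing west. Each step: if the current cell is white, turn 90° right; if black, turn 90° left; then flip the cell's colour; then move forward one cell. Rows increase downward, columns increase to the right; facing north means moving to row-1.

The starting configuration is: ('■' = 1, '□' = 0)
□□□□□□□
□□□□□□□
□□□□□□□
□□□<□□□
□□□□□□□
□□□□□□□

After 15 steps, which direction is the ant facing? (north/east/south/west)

[0] □□□□□□□
□□□□□□□
□□□□□□□
□□□<□□□
□□□□□□□
□□□□□□□
[1] □□□□□□□
□□□□□□□
□□□^□□□
□□□■□□□
□□□□□□□
□□□□□□□
[2] □□□□□□□
□□□□□□□
□□□■>□□
□□□■□□□
□□□□□□□
□□□□□□□
[3] □□□□□□□
□□□□□□□
□□□■■□□
□□□■v□□
□□□□□□□
□□□□□□□
[4] □□□□□□□
□□□□□□□
□□□■■□□
□□□<■□□
□□□□□□□
□□□□□□□
[5] □□□□□□□
□□□□□□□
□□□■■□□
□□□□■□□
□□□v□□□
□□□□□□□
[6] □□□□□□□
□□□□□□□
□□□■■□□
□□□□■□□
□□<■□□□
□□□□□□□
[7] □□□□□□□
□□□□□□□
□□□■■□□
□□^□■□□
□□■■□□□
□□□□□□□
[8] □□□□□□□
□□□□□□□
□□□■■□□
□□■>■□□
□□■■□□□
□□□□□□□
[9] □□□□□□□
□□□□□□□
□□□■■□□
□□■■■□□
□□■v□□□
□□□□□□□
[10] □□□□□□□
□□□□□□□
□□□■■□□
□□■■■□□
□□■□>□□
□□□□□□□
[11] □□□□□□□
□□□□□□□
□□□■■□□
□□■■■□□
□□■□■□□
□□□□v□□
[12] □□□□□□□
□□□□□□□
□□□■■□□
□□■■■□□
□□■□■□□
□□□<■□□
[13] □□□□□□□
□□□□□□□
□□□■■□□
□□■■■□□
□□■^■□□
□□□■■□□
[14] □□□□□□□
□□□□□□□
□□□■■□□
□□■■■□□
□□■■>□□
□□□■■□□
[15] □□□□□□□
□□□□□□□
□□□■■□□
□□■■^□□
□□■■□□□
□□□■■□□

north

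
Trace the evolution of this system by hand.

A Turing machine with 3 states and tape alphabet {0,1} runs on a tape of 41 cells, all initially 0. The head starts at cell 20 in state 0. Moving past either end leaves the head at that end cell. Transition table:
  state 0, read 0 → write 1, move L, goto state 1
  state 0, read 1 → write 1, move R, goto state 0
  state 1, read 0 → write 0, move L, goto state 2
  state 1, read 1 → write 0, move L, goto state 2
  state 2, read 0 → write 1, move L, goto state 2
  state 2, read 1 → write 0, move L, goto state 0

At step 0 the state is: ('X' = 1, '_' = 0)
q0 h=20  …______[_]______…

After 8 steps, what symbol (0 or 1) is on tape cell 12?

0

t=0: q0 h=20  …______[_]______…
t=1: q1 h=19  …______[_]X_____…
t=2: q2 h=18  …______[_]_X____…
t=3: q2 h=17  …______[_]X_X___…
t=4: q2 h=16  …______[_]XX_X__…
t=5: q2 h=15  …______[_]XXX_X_…
t=6: q2 h=14  …______[_]XXXX_X…
t=7: q2 h=13  …______[_]XXXXX_…
t=8: q2 h=12  …______[_]XXXXXX…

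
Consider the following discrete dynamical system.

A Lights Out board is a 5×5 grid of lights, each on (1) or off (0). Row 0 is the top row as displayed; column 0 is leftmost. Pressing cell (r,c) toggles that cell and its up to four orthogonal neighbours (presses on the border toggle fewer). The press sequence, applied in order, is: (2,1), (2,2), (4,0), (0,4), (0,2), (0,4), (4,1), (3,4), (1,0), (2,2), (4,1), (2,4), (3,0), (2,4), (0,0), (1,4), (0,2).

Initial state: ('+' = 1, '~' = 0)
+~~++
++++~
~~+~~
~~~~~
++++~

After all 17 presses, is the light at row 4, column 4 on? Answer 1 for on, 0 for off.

1

[0] +~~++
++++~
~~+~~
~~~~~
++++~
[1] +~~++
+~++~
++~~~
~+~~~
++++~
[2] +~~++
+~~+~
+~++~
~++~~
++++~
[3] +~~++
+~~+~
+~++~
+++~~
~~++~
[4] +~~~~
+~~++
+~++~
+++~~
~~++~
[5] ++++~
+~+++
+~++~
+++~~
~~++~
[6] +++~+
+~++~
+~++~
+++~~
~~++~
[7] +++~+
+~++~
+~++~
+~+~~
++~+~
[8] +++~+
+~++~
+~+++
+~+++
++~++
[9] ~++~+
~+++~
~~+++
+~+++
++~++
[10] ~++~+
~+~+~
~+~~+
+~~++
++~++
[11] ~++~+
~+~+~
~+~~+
++~++
~~+++
[12] ~++~+
~+~++
~+~+~
++~+~
~~+++
[13] ~++~+
~+~++
++~+~
~~~+~
+~+++
[14] ~++~+
~+~+~
++~~+
~~~++
+~+++
[15] +~+~+
++~+~
++~~+
~~~++
+~+++
[16] +~+~~
++~~+
++~~~
~~~++
+~+++
[17] ++~+~
+++~+
++~~~
~~~++
+~+++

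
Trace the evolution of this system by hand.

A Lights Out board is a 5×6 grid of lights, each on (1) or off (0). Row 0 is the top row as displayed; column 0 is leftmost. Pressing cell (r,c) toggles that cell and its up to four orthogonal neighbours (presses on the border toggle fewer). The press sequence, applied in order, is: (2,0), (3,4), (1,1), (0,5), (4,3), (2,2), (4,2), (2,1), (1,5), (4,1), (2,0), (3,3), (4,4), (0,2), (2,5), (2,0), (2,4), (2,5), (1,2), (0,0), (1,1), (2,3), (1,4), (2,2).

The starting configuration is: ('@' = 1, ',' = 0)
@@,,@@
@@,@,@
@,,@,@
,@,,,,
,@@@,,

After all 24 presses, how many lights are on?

[0] @@,,@@
@@,@,@
@,,@,@
,@,,,,
,@@@,,
[1] @@,,@@
,@,@,@
,@,@,@
@@,,,,
,@@@,,
[2] @@,,@@
,@,@,@
,@,@@@
@@,@@@
,@@@@,
[3] @,,,@@
@,@@,@
,,,@@@
@@,@@@
,@@@@,
[4] @,,,,,
@,@@,,
,,,@@@
@@,@@@
,@@@@,
[5] @,,,,,
@,@@,,
,,,@@@
@@,,@@
,@,,,,
[6] @,,,,,
@,,@,,
,@@,@@
@@@,@@
,@,,,,
[7] @,,,,,
@,,@,,
,@@,@@
@@,,@@
,,@@,,
[8] @,,,,,
@@,@,,
@,,,@@
@,,,@@
,,@@,,
[9] @,,,,@
@@,@@@
@,,,@,
@,,,@@
,,@@,,
[10] @,,,,@
@@,@@@
@,,,@,
@@,,@@
@@,@,,
[11] @,,,,@
,@,@@@
,@,,@,
,@,,@@
@@,@,,
[12] @,,,,@
,@,@@@
,@,@@,
,@@@,@
@@,,,,
[13] @,,,,@
,@,@@@
,@,@@,
,@@@@@
@@,@@@
[14] @@@@,@
,@@@@@
,@,@@,
,@@@@@
@@,@@@
[15] @@@@,@
,@@@@,
,@,@,@
,@@@@,
@@,@@@
[16] @@@@,@
@@@@@,
@,,@,@
@@@@@,
@@,@@@
[17] @@@@,@
@@@@,,
@,,,@,
@@@@,,
@@,@@@
[18] @@@@,@
@@@@,@
@,,,,@
@@@@,@
@@,@@@
[19] @@,@,@
@,,,,@
@,@,,@
@@@@,@
@@,@@@
[20] ,,,@,@
,,,,,@
@,@,,@
@@@@,@
@@,@@@
[21] ,@,@,@
@@@,,@
@@@,,@
@@@@,@
@@,@@@
[22] ,@,@,@
@@@@,@
@@,@@@
@@@,,@
@@,@@@
[23] ,@,@@@
@@@,@,
@@,@,@
@@@,,@
@@,@@@
[24] ,@,@@@
@@,,@,
@,@,,@
@@,,,@
@@,@@@

18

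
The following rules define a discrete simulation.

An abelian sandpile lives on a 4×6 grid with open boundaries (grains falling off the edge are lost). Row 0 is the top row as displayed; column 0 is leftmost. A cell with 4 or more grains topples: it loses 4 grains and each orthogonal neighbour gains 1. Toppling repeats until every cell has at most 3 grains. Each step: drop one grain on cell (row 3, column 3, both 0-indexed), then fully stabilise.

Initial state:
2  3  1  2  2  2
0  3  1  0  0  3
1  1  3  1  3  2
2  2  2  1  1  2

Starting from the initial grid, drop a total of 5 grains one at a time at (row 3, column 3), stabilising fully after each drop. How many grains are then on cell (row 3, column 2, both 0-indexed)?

0) 2  3  1  2  2  2
0  3  1  0  0  3
1  1  3  1  3  2
2  2  2  1  1  2
1) 2  3  1  2  2  2
0  3  1  0  0  3
1  1  3  1  3  2
2  2  2  2  1  2
2) 2  3  1  2  2  2
0  3  1  0  0  3
1  1  3  1  3  2
2  2  2  3  1  2
3) 2  3  1  2  2  2
0  3  1  0  0  3
1  1  3  2  3  2
2  2  3  0  2  2
4) 2  3  1  2  2  2
0  3  1  0  0  3
1  1  3  2  3  2
2  2  3  1  2  2
5) 2  3  1  2  2  2
0  3  1  0  0  3
1  1  3  2  3  2
2  2  3  2  2  2

3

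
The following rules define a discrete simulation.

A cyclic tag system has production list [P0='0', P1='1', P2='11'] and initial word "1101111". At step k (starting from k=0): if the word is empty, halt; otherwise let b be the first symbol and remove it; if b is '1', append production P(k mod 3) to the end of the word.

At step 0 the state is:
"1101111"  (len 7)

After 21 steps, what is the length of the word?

8

step 0: "1101111"  (len 7)
step 1: "1011110"  (len 7)
step 2: "0111101"  (len 7)
step 3: "111101"  (len 6)
step 4: "111010"  (len 6)
step 5: "110101"  (len 6)
step 6: "1010111"  (len 7)
step 7: "0101110"  (len 7)
step 8: "101110"  (len 6)
step 9: "0111011"  (len 7)
step 10: "111011"  (len 6)
step 11: "110111"  (len 6)
step 12: "1011111"  (len 7)
step 13: "0111110"  (len 7)
step 14: "111110"  (len 6)
step 15: "1111011"  (len 7)
step 16: "1110110"  (len 7)
step 17: "1101101"  (len 7)
step 18: "10110111"  (len 8)
step 19: "01101110"  (len 8)
step 20: "1101110"  (len 7)
step 21: "10111011"  (len 8)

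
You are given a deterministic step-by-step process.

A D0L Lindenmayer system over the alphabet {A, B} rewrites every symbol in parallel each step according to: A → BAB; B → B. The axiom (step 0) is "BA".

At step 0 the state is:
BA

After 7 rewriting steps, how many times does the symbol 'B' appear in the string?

15

gen 0: BA
gen 1: BBAB
gen 2: BBBABB
gen 3: BBBBABBB
gen 4: BBBBBABBBB
gen 5: BBBBBBABBBBB
gen 6: BBBBBBBABBBBBB
gen 7: BBBBBBBBABBBBBBB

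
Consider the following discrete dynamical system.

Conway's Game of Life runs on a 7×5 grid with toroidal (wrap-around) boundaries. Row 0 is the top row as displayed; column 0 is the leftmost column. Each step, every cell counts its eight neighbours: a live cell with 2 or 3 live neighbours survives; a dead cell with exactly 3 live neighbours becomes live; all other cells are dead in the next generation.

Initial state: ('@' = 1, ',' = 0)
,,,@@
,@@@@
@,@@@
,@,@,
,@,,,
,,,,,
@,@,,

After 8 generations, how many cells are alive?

0) ,,,@@
,@@@@
@,@@@
,@,@,
,@,,,
,,,,,
@,@,,
1) ,,,,,
,@,,,
,,,,,
,@,@,
,,@,,
,@,,,
,,,@@
2) ,,,,,
,,,,,
,,@,,
,,@,,
,@@,,
,,@@,
,,,,,
3) ,,,,,
,,,,,
,,,,,
,,@@,
,@,,,
,@@@,
,,,,,
4) ,,,,,
,,,,,
,,,,,
,,@,,
,@,,,
,@@,,
,,@,,
5) ,,,,,
,,,,,
,,,,,
,,,,,
,@,,,
,@@,,
,@@,,
6) ,,,,,
,,,,,
,,,,,
,,,,,
,@@,,
@,,,,
,@@,,
7) ,,,,,
,,,,,
,,,,,
,,,,,
,@,,,
@,,,,
,@,,,
8) ,,,,,
,,,,,
,,,,,
,,,,,
,,,,,
@@,,,
,,,,,

2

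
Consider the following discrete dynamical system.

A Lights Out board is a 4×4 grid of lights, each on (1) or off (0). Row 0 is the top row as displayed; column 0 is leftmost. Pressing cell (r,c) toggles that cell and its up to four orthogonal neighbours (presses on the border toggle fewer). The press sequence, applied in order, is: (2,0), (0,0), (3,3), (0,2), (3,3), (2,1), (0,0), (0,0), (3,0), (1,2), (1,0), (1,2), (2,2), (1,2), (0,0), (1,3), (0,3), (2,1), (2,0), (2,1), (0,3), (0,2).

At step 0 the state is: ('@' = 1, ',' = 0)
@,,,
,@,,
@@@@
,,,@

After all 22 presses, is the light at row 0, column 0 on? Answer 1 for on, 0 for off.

0

0) @,,,
,@,,
@@@@
,,,@
1) @,,,
@@,,
,,@@
@,,@
2) ,@,,
,@,,
,,@@
@,,@
3) ,@,,
,@,,
,,@,
@,@,
4) ,,@@
,@@,
,,@,
@,@,
5) ,,@@
,@@,
,,@@
@,,@
6) ,,@@
,,@,
@@,@
@@,@
7) @@@@
@,@,
@@,@
@@,@
8) ,,@@
,,@,
@@,@
@@,@
9) ,,@@
,,@,
,@,@
,,,@
10) ,,,@
,@,@
,@@@
,,,@
11) @,,@
@,,@
@@@@
,,,@
12) @,@@
@@@,
@@,@
,,,@
13) @,@@
@@,,
@,@,
,,@@
14) @,,@
@,@@
@,,,
,,@@
15) ,@,@
,,@@
@,,,
,,@@
16) ,@,,
,,,,
@,,@
,,@@
17) ,@@@
,,,@
@,,@
,,@@
18) ,@@@
,@,@
,@@@
,@@@
19) ,@@@
@@,@
@,@@
@@@@
20) ,@@@
@,,@
,@,@
@,@@
21) ,@,,
@,,,
,@,@
@,@@
22) ,,@@
@,@,
,@,@
@,@@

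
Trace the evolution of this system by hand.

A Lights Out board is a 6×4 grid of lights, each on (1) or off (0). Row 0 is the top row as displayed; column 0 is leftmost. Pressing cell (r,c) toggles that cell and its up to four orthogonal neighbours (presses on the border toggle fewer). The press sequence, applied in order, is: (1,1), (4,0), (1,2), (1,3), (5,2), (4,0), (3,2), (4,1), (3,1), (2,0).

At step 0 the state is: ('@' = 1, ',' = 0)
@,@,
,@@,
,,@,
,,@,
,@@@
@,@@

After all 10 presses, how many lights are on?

t=0: @,@,
,@@,
,,@,
,,@,
,@@@
@,@@
t=1: @@@,
@,,,
,@@,
,,@,
,@@@
@,@@
t=2: @@@,
@,,,
,@@,
@,@,
@,@@
,,@@
t=3: @@,,
@@@@
,@,,
@,@,
@,@@
,,@@
t=4: @@,@
@@,,
,@,@
@,@,
@,@@
,,@@
t=5: @@,@
@@,,
,@,@
@,@,
@,,@
,@,,
t=6: @@,@
@@,,
,@,@
,,@,
,@,@
@@,,
t=7: @@,@
@@,,
,@@@
,@,@
,@@@
@@,,
t=8: @@,@
@@,,
,@@@
,,,@
@,,@
@,,,
t=9: @@,@
@@,,
,,@@
@@@@
@@,@
@,,,
t=10: @@,@
,@,,
@@@@
,@@@
@@,@
@,,,

15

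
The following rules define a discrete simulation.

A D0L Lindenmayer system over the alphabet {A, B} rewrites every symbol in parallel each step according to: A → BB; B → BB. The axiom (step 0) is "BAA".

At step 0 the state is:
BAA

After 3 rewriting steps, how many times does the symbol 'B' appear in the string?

24

[0] BAA
[1] BBBBBB
[2] BBBBBBBBBBBB
[3] BBBBBBBBBBBBBBBBBBBBBBBB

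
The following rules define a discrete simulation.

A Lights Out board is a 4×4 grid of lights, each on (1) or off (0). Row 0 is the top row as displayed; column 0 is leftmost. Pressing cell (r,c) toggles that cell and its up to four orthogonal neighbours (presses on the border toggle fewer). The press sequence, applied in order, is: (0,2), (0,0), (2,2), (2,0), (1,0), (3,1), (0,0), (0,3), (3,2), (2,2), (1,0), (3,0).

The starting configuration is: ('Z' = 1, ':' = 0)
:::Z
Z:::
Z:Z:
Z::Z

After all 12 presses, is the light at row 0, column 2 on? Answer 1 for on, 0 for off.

0

gen 0: :::Z
Z:::
Z:Z:
Z::Z
gen 1: :ZZ:
Z:Z:
Z:Z:
Z::Z
gen 2: Z:Z:
::Z:
Z:Z:
Z::Z
gen 3: Z:Z:
::::
ZZ:Z
Z:ZZ
gen 4: Z:Z:
Z:::
:::Z
::ZZ
gen 5: ::Z:
:Z::
Z::Z
::ZZ
gen 6: ::Z:
:Z::
ZZ:Z
ZZ:Z
gen 7: ZZZ:
ZZ::
ZZ:Z
ZZ:Z
gen 8: ZZ:Z
ZZ:Z
ZZ:Z
ZZ:Z
gen 9: ZZ:Z
ZZ:Z
ZZZZ
Z:Z:
gen 10: ZZ:Z
ZZZZ
Z:::
Z:::
gen 11: :Z:Z
::ZZ
::::
Z:::
gen 12: :Z:Z
::ZZ
Z:::
:Z::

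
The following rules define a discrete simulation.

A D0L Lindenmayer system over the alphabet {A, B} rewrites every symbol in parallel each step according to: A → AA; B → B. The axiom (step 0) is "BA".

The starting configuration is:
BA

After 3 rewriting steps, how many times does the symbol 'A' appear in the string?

8

0) BA
1) BAA
2) BAAAA
3) BAAAAAAAA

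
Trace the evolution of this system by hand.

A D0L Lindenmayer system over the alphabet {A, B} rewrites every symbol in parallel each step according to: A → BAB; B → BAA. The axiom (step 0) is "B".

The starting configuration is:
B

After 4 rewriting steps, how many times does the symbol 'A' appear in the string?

gen 0: B
gen 1: BAA
gen 2: BAABABBAB
gen 3: BAABABBABBAABABBAABAABABBAA
gen 4: BAABABBABBAABABBAABAABABBAABAABABBABBAABABBAABAABABBABBAABABBABBAABABBAABAABABBAB

40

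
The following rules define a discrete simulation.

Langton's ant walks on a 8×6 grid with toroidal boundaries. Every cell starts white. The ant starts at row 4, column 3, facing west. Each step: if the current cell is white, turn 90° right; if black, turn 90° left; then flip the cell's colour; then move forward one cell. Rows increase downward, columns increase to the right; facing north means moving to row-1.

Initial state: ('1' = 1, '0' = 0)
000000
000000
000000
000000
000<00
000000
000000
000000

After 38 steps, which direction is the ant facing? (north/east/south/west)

step 0: 000000
000000
000000
000000
000<00
000000
000000
000000
step 1: 000000
000000
000000
000^00
000100
000000
000000
000000
step 2: 000000
000000
000000
0001>0
000100
000000
000000
000000
step 3: 000000
000000
000000
000110
0001v0
000000
000000
000000
step 4: 000000
000000
000000
000110
000<10
000000
000000
000000
step 5: 000000
000000
000000
000110
000010
000v00
000000
000000
step 6: 000000
000000
000000
000110
000010
00<100
000000
000000
step 7: 000000
000000
000000
000110
00^010
001100
000000
000000
step 8: 000000
000000
000000
000110
001>10
001100
000000
000000
step 9: 000000
000000
000000
000110
001110
001v00
000000
000000
step 10: 000000
000000
000000
000110
001110
0010>0
000000
000000
step 11: 000000
000000
000000
000110
001110
001010
0000v0
000000
step 12: 000000
000000
000000
000110
001110
001010
000<10
000000
step 13: 000000
000000
000000
000110
001110
001^10
000110
000000
step 14: 000000
000000
000000
000110
001110
0011>0
000110
000000
step 15: 000000
000000
000000
000110
0011^0
001100
000110
000000
step 16: 000000
000000
000000
000110
001<00
001100
000110
000000
step 17: 000000
000000
000000
000110
001000
001v00
000110
000000
step 18: 000000
000000
000000
000110
001000
0010>0
000110
000000
step 19: 000000
000000
000000
000110
001000
001010
0001v0
000000
step 20: 000000
000000
000000
000110
001000
001010
00010>
000000
step 21: 000000
000000
000000
000110
001000
001010
000101
00000v
step 22: 000000
000000
000000
000110
001000
001010
000101
0000<1
step 23: 000000
000000
000000
000110
001000
001010
0001^1
000011
step 24: 000000
000000
000000
000110
001000
001010
00011>
000011
step 25: 000000
000000
000000
000110
001000
00101^
000110
000011
step 26: 000000
000000
000000
000110
001000
>01011
000110
000011
step 27: 000000
000000
000000
000110
001000
101011
v00110
000011
step 28: 000000
000000
000000
000110
001000
101011
10011<
000011
step 29: 000000
000000
000000
000110
001000
10101^
100111
000011
step 30: 000000
000000
000000
000110
001000
1010<0
100111
000011
step 31: 000000
000000
000000
000110
001000
101000
1001v1
000011
step 32: 000000
000000
000000
000110
001000
101000
10010>
000011
step 33: 000000
000000
000000
000110
001000
10100^
100100
000011
step 34: 000000
000000
000000
000110
001000
>01001
100100
000011
step 35: 000000
000000
000000
000110
^01000
001001
100100
000011
step 36: 000000
000000
000000
000110
1>1000
001001
100100
000011
step 37: 000000
000000
000000
000110
111000
0v1001
100100
000011
step 38: 000000
000000
000000
000110
111000
<11001
100100
000011

west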